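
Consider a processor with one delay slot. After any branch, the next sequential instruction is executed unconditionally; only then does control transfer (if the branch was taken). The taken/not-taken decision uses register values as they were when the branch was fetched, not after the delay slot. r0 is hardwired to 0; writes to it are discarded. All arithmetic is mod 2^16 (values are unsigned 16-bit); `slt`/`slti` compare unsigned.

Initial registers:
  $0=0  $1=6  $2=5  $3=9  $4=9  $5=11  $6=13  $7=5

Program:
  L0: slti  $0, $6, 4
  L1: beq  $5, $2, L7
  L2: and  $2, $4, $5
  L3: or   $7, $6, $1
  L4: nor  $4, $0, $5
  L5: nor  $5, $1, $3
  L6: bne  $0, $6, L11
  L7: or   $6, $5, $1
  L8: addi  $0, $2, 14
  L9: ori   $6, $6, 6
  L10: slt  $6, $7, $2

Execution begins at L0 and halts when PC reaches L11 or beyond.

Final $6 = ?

65526

[0] slti  $0, $6, 4  →  {$0:0, $1:6, $2:5, $3:9, $4:9, $5:11, $6:13, $7:5}
[1] beq  $5, $2, L7  →  {$0:0, $1:6, $2:5, $3:9, $4:9, $5:11, $6:13, $7:5}  ⟨branch fallthrough⟩
[2] and  $2, $4, $5  →  {$0:0, $1:6, $2:9, $3:9, $4:9, $5:11, $6:13, $7:5}
[3] or   $7, $6, $1  →  {$0:0, $1:6, $2:9, $3:9, $4:9, $5:11, $6:13, $7:15}
[4] nor  $4, $0, $5  →  {$0:0, $1:6, $2:9, $3:9, $4:65524, $5:11, $6:13, $7:15}
[5] nor  $5, $1, $3  →  {$0:0, $1:6, $2:9, $3:9, $4:65524, $5:65520, $6:13, $7:15}
[6] bne  $0, $6, L11  →  {$0:0, $1:6, $2:9, $3:9, $4:65524, $5:65520, $6:13, $7:15}  ⟨branch taken⟩
[7] or   $6, $5, $1  →  {$0:0, $1:6, $2:9, $3:9, $4:65524, $5:65520, $6:65526, $7:15}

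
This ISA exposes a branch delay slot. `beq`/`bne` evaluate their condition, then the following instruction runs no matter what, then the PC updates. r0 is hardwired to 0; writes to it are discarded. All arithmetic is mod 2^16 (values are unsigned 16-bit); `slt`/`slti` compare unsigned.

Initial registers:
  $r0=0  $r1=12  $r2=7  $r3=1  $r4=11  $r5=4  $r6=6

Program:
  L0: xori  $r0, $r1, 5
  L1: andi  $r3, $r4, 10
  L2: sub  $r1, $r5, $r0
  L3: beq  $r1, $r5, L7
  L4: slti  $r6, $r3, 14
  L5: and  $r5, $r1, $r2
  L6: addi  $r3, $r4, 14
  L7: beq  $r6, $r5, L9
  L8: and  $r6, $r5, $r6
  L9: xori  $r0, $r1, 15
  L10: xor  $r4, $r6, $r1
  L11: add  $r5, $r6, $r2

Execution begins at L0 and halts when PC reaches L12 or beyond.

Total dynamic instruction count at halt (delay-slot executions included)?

PC=0  xori  $r0, $r1, 5      | $r0=0 $r1=12 $r2=7 $r3=1 $r4=11 $r5=4 $r6=6
PC=1  andi  $r3, $r4, 10     | $r0=0 $r1=12 $r2=7 $r3=10 $r4=11 $r5=4 $r6=6
PC=2  sub  $r1, $r5, $r0     | $r0=0 $r1=4 $r2=7 $r3=10 $r4=11 $r5=4 $r6=6
PC=3  beq  $r1, $r5, L7      | $r0=0 $r1=4 $r2=7 $r3=10 $r4=11 $r5=4 $r6=6  [TAKEN]
PC=4  slti  $r6, $r3, 14     | $r0=0 $r1=4 $r2=7 $r3=10 $r4=11 $r5=4 $r6=1
PC=7  beq  $r6, $r5, L9      | $r0=0 $r1=4 $r2=7 $r3=10 $r4=11 $r5=4 $r6=1  [not taken]
PC=8  and  $r6, $r5, $r6     | $r0=0 $r1=4 $r2=7 $r3=10 $r4=11 $r5=4 $r6=0
PC=9  xori  $r0, $r1, 15     | $r0=0 $r1=4 $r2=7 $r3=10 $r4=11 $r5=4 $r6=0
PC=10 xor  $r4, $r6, $r1     | $r0=0 $r1=4 $r2=7 $r3=10 $r4=4 $r5=4 $r6=0
PC=11 add  $r5, $r6, $r2     | $r0=0 $r1=4 $r2=7 $r3=10 $r4=4 $r5=7 $r6=0

10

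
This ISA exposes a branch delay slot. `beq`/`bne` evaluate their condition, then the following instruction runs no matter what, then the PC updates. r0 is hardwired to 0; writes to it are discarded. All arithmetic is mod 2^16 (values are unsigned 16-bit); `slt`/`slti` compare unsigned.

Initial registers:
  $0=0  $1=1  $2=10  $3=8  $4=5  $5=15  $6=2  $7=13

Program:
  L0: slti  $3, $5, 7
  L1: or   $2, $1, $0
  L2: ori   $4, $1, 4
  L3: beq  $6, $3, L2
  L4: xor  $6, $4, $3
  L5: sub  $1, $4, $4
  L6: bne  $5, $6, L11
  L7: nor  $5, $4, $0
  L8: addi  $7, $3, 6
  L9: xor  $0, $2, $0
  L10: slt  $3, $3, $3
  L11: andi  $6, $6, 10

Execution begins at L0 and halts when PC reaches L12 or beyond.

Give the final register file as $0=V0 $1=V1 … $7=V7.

$0=0 $1=0 $2=1 $3=0 $4=5 $5=65530 $6=0 $7=13

  step pc=0: slti  $3, $5, 7  regs=(0,1,10,0,5,15,2,13)
  step pc=1: or   $2, $1, $0  regs=(0,1,1,0,5,15,2,13)
  step pc=2: ori   $4, $1, 4  regs=(0,1,1,0,5,15,2,13)
  step pc=3: beq  $6, $3, L2  cond=F  regs=(0,1,1,0,5,15,2,13)
  step pc=4: xor  $6, $4, $3  regs=(0,1,1,0,5,15,5,13)
  step pc=5: sub  $1, $4, $4  regs=(0,0,1,0,5,15,5,13)
  step pc=6: bne  $5, $6, L11  cond=T  regs=(0,0,1,0,5,15,5,13)
  step pc=7: nor  $5, $4, $0  regs=(0,0,1,0,5,65530,5,13)
  step pc=11: andi  $6, $6, 10  regs=(0,0,1,0,5,65530,0,13)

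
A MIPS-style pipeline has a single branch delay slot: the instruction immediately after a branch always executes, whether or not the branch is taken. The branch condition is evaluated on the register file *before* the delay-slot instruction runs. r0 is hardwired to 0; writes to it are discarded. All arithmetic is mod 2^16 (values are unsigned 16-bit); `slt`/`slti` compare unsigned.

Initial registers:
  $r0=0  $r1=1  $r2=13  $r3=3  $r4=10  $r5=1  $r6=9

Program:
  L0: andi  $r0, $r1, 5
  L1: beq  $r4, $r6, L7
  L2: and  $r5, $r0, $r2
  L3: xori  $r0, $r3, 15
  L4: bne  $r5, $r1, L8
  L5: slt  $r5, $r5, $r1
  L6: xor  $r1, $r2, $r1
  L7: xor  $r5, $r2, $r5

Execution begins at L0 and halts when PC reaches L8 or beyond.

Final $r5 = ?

#0 andi  $r0, $r1, 5 ; 0/1/13/3/10/1/9
#1 beq  $r4, $r6, L7 ; 0/1/13/3/10/1/9 ; →fallthru
#2 and  $r5, $r0, $r2 ; 0/1/13/3/10/0/9
#3 xori  $r0, $r3, 15 ; 0/1/13/3/10/0/9
#4 bne  $r5, $r1, L8 ; 0/1/13/3/10/0/9 ; →target
#5 slt  $r5, $r5, $r1 ; 0/1/13/3/10/1/9

1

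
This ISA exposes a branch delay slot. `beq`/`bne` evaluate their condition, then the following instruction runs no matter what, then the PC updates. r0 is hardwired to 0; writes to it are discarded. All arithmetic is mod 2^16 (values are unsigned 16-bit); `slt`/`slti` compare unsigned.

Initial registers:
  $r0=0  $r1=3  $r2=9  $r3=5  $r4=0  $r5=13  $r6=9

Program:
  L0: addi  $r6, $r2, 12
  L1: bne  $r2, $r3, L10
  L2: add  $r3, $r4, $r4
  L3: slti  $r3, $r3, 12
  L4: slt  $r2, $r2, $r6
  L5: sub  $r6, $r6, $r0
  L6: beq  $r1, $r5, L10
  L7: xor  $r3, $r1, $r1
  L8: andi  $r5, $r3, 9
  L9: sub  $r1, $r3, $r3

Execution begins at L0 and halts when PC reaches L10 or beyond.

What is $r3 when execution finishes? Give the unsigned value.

0

  step pc=0: addi  $r6, $r2, 12  regs=(0,3,9,5,0,13,21)
  step pc=1: bne  $r2, $r3, L10  cond=T  regs=(0,3,9,5,0,13,21)
  step pc=2: add  $r3, $r4, $r4  regs=(0,3,9,0,0,13,21)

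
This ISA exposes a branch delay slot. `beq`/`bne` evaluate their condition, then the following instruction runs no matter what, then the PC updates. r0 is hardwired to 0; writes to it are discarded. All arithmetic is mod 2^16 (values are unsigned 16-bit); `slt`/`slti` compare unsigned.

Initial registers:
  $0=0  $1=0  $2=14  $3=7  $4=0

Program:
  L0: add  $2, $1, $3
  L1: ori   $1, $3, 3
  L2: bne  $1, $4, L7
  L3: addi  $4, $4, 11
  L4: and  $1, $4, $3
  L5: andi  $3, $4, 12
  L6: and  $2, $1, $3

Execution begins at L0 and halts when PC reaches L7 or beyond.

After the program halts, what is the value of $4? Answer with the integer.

11

  step pc=0: add  $2, $1, $3  regs=(0,0,7,7,0)
  step pc=1: ori   $1, $3, 3  regs=(0,7,7,7,0)
  step pc=2: bne  $1, $4, L7  cond=T  regs=(0,7,7,7,0)
  step pc=3: addi  $4, $4, 11  regs=(0,7,7,7,11)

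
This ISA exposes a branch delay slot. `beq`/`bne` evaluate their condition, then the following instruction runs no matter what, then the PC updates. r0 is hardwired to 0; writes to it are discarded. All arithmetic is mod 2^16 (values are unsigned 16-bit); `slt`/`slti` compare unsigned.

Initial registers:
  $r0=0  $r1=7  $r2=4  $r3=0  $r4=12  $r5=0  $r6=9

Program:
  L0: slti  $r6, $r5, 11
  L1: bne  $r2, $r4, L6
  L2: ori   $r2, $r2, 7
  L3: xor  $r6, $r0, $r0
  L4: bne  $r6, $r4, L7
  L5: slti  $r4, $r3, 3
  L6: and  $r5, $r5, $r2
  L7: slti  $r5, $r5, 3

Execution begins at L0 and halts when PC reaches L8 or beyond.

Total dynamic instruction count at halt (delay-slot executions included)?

5

#0 slti  $r6, $r5, 11 ; 0/7/4/0/12/0/1
#1 bne  $r2, $r4, L6 ; 0/7/4/0/12/0/1 ; →target
#2 ori   $r2, $r2, 7 ; 0/7/7/0/12/0/1
#6 and  $r5, $r5, $r2 ; 0/7/7/0/12/0/1
#7 slti  $r5, $r5, 3 ; 0/7/7/0/12/1/1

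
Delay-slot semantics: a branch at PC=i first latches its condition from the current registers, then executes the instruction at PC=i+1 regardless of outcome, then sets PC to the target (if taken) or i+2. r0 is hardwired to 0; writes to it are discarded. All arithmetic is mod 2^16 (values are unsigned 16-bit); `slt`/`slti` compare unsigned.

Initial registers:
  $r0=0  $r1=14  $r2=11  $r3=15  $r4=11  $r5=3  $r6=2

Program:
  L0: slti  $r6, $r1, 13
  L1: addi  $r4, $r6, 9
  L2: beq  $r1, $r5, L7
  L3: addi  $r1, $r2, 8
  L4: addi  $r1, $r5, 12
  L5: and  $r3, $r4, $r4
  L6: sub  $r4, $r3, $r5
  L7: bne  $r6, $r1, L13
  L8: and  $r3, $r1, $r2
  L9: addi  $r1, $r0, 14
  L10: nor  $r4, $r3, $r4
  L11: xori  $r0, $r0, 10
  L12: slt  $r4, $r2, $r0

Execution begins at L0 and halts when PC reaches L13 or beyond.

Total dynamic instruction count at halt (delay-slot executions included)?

9

#0 slti  $r6, $r1, 13 ; 0/14/11/15/11/3/0
#1 addi  $r4, $r6, 9 ; 0/14/11/15/9/3/0
#2 beq  $r1, $r5, L7 ; 0/14/11/15/9/3/0 ; →fallthru
#3 addi  $r1, $r2, 8 ; 0/19/11/15/9/3/0
#4 addi  $r1, $r5, 12 ; 0/15/11/15/9/3/0
#5 and  $r3, $r4, $r4 ; 0/15/11/9/9/3/0
#6 sub  $r4, $r3, $r5 ; 0/15/11/9/6/3/0
#7 bne  $r6, $r1, L13 ; 0/15/11/9/6/3/0 ; →target
#8 and  $r3, $r1, $r2 ; 0/15/11/11/6/3/0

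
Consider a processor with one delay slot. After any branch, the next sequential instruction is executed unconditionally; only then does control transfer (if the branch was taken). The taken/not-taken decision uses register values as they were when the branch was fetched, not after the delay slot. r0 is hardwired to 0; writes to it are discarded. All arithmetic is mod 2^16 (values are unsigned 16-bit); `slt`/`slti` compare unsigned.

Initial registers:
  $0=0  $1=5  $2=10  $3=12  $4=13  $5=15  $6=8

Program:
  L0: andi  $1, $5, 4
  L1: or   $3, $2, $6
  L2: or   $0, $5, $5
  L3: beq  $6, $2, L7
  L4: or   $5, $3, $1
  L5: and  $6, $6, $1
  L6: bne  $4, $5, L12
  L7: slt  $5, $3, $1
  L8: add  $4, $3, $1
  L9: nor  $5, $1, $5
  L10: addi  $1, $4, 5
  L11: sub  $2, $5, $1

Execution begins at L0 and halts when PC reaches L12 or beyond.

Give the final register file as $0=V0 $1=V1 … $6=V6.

$0=0 $1=4 $2=10 $3=10 $4=13 $5=0 $6=0

[0] andi  $1, $5, 4  →  {$0:0, $1:4, $2:10, $3:12, $4:13, $5:15, $6:8}
[1] or   $3, $2, $6  →  {$0:0, $1:4, $2:10, $3:10, $4:13, $5:15, $6:8}
[2] or   $0, $5, $5  →  {$0:0, $1:4, $2:10, $3:10, $4:13, $5:15, $6:8}
[3] beq  $6, $2, L7  →  {$0:0, $1:4, $2:10, $3:10, $4:13, $5:15, $6:8}  ⟨branch fallthrough⟩
[4] or   $5, $3, $1  →  {$0:0, $1:4, $2:10, $3:10, $4:13, $5:14, $6:8}
[5] and  $6, $6, $1  →  {$0:0, $1:4, $2:10, $3:10, $4:13, $5:14, $6:0}
[6] bne  $4, $5, L12  →  {$0:0, $1:4, $2:10, $3:10, $4:13, $5:14, $6:0}  ⟨branch taken⟩
[7] slt  $5, $3, $1  →  {$0:0, $1:4, $2:10, $3:10, $4:13, $5:0, $6:0}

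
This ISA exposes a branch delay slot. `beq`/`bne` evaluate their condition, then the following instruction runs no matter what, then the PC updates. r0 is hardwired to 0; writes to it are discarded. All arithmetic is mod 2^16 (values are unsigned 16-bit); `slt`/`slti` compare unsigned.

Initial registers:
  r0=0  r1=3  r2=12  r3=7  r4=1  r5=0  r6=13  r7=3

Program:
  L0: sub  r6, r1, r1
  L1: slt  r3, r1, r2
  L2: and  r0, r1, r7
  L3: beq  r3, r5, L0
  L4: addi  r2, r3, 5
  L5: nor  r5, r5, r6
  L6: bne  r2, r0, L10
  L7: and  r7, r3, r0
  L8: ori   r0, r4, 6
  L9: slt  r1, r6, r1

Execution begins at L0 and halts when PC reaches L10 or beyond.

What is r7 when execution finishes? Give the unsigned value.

0

PC=0  sub  r6, r1, r1        | r0=0 r1=3 r2=12 r3=7 r4=1 r5=0 r6=0 r7=3
PC=1  slt  r3, r1, r2        | r0=0 r1=3 r2=12 r3=1 r4=1 r5=0 r6=0 r7=3
PC=2  and  r0, r1, r7        | r0=0 r1=3 r2=12 r3=1 r4=1 r5=0 r6=0 r7=3
PC=3  beq  r3, r5, L0        | r0=0 r1=3 r2=12 r3=1 r4=1 r5=0 r6=0 r7=3  [not taken]
PC=4  addi  r2, r3, 5        | r0=0 r1=3 r2=6 r3=1 r4=1 r5=0 r6=0 r7=3
PC=5  nor  r5, r5, r6        | r0=0 r1=3 r2=6 r3=1 r4=1 r5=65535 r6=0 r7=3
PC=6  bne  r2, r0, L10       | r0=0 r1=3 r2=6 r3=1 r4=1 r5=65535 r6=0 r7=3  [TAKEN]
PC=7  and  r7, r3, r0        | r0=0 r1=3 r2=6 r3=1 r4=1 r5=65535 r6=0 r7=0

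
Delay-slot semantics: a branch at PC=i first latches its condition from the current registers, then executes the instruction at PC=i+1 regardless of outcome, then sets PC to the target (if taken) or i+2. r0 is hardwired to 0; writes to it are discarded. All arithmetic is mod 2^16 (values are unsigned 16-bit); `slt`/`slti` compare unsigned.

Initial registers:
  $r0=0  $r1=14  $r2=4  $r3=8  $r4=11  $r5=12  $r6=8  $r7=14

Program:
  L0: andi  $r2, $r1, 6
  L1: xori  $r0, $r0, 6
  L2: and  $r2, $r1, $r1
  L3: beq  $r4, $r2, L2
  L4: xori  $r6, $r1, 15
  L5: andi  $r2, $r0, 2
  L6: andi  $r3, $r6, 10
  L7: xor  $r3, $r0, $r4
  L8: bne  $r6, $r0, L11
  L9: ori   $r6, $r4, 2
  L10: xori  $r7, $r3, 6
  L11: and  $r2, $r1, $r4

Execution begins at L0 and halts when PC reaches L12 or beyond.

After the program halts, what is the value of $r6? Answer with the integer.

11

#0 andi  $r2, $r1, 6 ; 0/14/6/8/11/12/8/14
#1 xori  $r0, $r0, 6 ; 0/14/6/8/11/12/8/14
#2 and  $r2, $r1, $r1 ; 0/14/14/8/11/12/8/14
#3 beq  $r4, $r2, L2 ; 0/14/14/8/11/12/8/14 ; →fallthru
#4 xori  $r6, $r1, 15 ; 0/14/14/8/11/12/1/14
#5 andi  $r2, $r0, 2 ; 0/14/0/8/11/12/1/14
#6 andi  $r3, $r6, 10 ; 0/14/0/0/11/12/1/14
#7 xor  $r3, $r0, $r4 ; 0/14/0/11/11/12/1/14
#8 bne  $r6, $r0, L11 ; 0/14/0/11/11/12/1/14 ; →target
#9 ori   $r6, $r4, 2 ; 0/14/0/11/11/12/11/14
#11 and  $r2, $r1, $r4 ; 0/14/10/11/11/12/11/14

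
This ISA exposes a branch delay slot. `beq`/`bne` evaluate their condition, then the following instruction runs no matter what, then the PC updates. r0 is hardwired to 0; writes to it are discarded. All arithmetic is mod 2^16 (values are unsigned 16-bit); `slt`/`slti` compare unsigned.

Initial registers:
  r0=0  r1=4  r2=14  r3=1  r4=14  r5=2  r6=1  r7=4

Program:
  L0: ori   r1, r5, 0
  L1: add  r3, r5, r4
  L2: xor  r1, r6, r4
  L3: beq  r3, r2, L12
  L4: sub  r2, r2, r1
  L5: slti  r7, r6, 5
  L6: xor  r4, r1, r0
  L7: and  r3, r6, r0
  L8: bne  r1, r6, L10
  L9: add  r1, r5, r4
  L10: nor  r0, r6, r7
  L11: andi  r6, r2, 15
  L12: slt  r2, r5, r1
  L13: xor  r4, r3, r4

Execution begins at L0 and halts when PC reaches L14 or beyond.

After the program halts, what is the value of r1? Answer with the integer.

17

[0] ori   r1, r5, 0  →  {r0:0, r1:2, r2:14, r3:1, r4:14, r5:2, r6:1, r7:4}
[1] add  r3, r5, r4  →  {r0:0, r1:2, r2:14, r3:16, r4:14, r5:2, r6:1, r7:4}
[2] xor  r1, r6, r4  →  {r0:0, r1:15, r2:14, r3:16, r4:14, r5:2, r6:1, r7:4}
[3] beq  r3, r2, L12  →  {r0:0, r1:15, r2:14, r3:16, r4:14, r5:2, r6:1, r7:4}  ⟨branch fallthrough⟩
[4] sub  r2, r2, r1  →  {r0:0, r1:15, r2:65535, r3:16, r4:14, r5:2, r6:1, r7:4}
[5] slti  r7, r6, 5  →  {r0:0, r1:15, r2:65535, r3:16, r4:14, r5:2, r6:1, r7:1}
[6] xor  r4, r1, r0  →  {r0:0, r1:15, r2:65535, r3:16, r4:15, r5:2, r6:1, r7:1}
[7] and  r3, r6, r0  →  {r0:0, r1:15, r2:65535, r3:0, r4:15, r5:2, r6:1, r7:1}
[8] bne  r1, r6, L10  →  {r0:0, r1:15, r2:65535, r3:0, r4:15, r5:2, r6:1, r7:1}  ⟨branch taken⟩
[9] add  r1, r5, r4  →  {r0:0, r1:17, r2:65535, r3:0, r4:15, r5:2, r6:1, r7:1}
[10] nor  r0, r6, r7  →  {r0:0, r1:17, r2:65535, r3:0, r4:15, r5:2, r6:1, r7:1}
[11] andi  r6, r2, 15  →  {r0:0, r1:17, r2:65535, r3:0, r4:15, r5:2, r6:15, r7:1}
[12] slt  r2, r5, r1  →  {r0:0, r1:17, r2:1, r3:0, r4:15, r5:2, r6:15, r7:1}
[13] xor  r4, r3, r4  →  {r0:0, r1:17, r2:1, r3:0, r4:15, r5:2, r6:15, r7:1}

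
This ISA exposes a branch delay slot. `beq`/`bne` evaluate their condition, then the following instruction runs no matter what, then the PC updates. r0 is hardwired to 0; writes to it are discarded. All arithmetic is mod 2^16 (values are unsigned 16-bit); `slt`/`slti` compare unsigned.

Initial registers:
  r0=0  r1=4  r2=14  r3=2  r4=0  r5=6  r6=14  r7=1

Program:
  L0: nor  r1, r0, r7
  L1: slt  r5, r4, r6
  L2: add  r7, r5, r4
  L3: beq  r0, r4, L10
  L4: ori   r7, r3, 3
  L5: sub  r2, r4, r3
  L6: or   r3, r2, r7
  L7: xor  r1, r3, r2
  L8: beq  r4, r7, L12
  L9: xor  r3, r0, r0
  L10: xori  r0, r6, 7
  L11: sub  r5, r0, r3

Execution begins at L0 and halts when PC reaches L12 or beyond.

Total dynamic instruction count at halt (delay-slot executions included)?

7

  step pc=0: nor  r1, r0, r7  regs=(0,65534,14,2,0,6,14,1)
  step pc=1: slt  r5, r4, r6  regs=(0,65534,14,2,0,1,14,1)
  step pc=2: add  r7, r5, r4  regs=(0,65534,14,2,0,1,14,1)
  step pc=3: beq  r0, r4, L10  cond=T  regs=(0,65534,14,2,0,1,14,1)
  step pc=4: ori   r7, r3, 3  regs=(0,65534,14,2,0,1,14,3)
  step pc=10: xori  r0, r6, 7  regs=(0,65534,14,2,0,1,14,3)
  step pc=11: sub  r5, r0, r3  regs=(0,65534,14,2,0,65534,14,3)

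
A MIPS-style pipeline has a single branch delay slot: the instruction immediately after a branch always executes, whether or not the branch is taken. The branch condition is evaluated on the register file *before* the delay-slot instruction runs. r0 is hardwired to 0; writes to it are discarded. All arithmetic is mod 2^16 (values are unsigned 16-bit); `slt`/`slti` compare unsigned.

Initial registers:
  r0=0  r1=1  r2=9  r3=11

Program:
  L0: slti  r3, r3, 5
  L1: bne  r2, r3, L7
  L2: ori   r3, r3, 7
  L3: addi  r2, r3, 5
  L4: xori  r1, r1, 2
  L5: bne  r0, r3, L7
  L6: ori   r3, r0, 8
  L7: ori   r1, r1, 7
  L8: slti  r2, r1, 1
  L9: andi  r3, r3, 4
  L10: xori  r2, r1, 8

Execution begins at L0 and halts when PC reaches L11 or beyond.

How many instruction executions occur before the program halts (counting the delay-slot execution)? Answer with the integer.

#0 slti  r3, r3, 5 ; 0/1/9/0
#1 bne  r2, r3, L7 ; 0/1/9/0 ; →target
#2 ori   r3, r3, 7 ; 0/1/9/7
#7 ori   r1, r1, 7 ; 0/7/9/7
#8 slti  r2, r1, 1 ; 0/7/0/7
#9 andi  r3, r3, 4 ; 0/7/0/4
#10 xori  r2, r1, 8 ; 0/7/15/4

7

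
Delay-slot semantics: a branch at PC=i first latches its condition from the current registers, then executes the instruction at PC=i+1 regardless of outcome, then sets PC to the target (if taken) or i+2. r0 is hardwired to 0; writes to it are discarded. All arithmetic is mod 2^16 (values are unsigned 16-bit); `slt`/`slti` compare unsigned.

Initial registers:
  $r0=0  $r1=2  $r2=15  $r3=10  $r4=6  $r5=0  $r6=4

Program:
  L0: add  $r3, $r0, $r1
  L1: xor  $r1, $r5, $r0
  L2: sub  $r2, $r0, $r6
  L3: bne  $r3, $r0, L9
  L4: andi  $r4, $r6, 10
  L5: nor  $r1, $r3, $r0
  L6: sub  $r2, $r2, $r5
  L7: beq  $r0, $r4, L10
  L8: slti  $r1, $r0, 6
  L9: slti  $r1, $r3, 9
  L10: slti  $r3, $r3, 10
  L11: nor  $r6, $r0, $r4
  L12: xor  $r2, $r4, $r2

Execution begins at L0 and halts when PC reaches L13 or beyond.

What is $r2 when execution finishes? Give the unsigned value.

65532

PC=0  add  $r3, $r0, $r1     | $r0=0 $r1=2 $r2=15 $r3=2 $r4=6 $r5=0 $r6=4
PC=1  xor  $r1, $r5, $r0     | $r0=0 $r1=0 $r2=15 $r3=2 $r4=6 $r5=0 $r6=4
PC=2  sub  $r2, $r0, $r6     | $r0=0 $r1=0 $r2=65532 $r3=2 $r4=6 $r5=0 $r6=4
PC=3  bne  $r3, $r0, L9      | $r0=0 $r1=0 $r2=65532 $r3=2 $r4=6 $r5=0 $r6=4  [TAKEN]
PC=4  andi  $r4, $r6, 10     | $r0=0 $r1=0 $r2=65532 $r3=2 $r4=0 $r5=0 $r6=4
PC=9  slti  $r1, $r3, 9      | $r0=0 $r1=1 $r2=65532 $r3=2 $r4=0 $r5=0 $r6=4
PC=10 slti  $r3, $r3, 10     | $r0=0 $r1=1 $r2=65532 $r3=1 $r4=0 $r5=0 $r6=4
PC=11 nor  $r6, $r0, $r4     | $r0=0 $r1=1 $r2=65532 $r3=1 $r4=0 $r5=0 $r6=65535
PC=12 xor  $r2, $r4, $r2     | $r0=0 $r1=1 $r2=65532 $r3=1 $r4=0 $r5=0 $r6=65535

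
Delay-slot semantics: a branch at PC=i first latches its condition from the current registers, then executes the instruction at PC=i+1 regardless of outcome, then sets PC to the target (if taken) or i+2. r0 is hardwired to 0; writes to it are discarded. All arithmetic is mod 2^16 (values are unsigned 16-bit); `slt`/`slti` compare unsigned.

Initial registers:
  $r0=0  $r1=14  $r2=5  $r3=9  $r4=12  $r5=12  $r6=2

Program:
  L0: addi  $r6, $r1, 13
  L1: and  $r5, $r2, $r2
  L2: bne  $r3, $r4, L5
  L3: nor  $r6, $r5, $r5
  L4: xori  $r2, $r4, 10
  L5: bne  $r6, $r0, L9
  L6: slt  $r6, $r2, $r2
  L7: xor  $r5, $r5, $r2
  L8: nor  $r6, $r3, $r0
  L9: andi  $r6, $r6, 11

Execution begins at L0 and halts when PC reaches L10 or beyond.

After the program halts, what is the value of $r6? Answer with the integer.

0

PC=0  addi  $r6, $r1, 13     | $r0=0 $r1=14 $r2=5 $r3=9 $r4=12 $r5=12 $r6=27
PC=1  and  $r5, $r2, $r2     | $r0=0 $r1=14 $r2=5 $r3=9 $r4=12 $r5=5 $r6=27
PC=2  bne  $r3, $r4, L5      | $r0=0 $r1=14 $r2=5 $r3=9 $r4=12 $r5=5 $r6=27  [TAKEN]
PC=3  nor  $r6, $r5, $r5     | $r0=0 $r1=14 $r2=5 $r3=9 $r4=12 $r5=5 $r6=65530
PC=5  bne  $r6, $r0, L9      | $r0=0 $r1=14 $r2=5 $r3=9 $r4=12 $r5=5 $r6=65530  [TAKEN]
PC=6  slt  $r6, $r2, $r2     | $r0=0 $r1=14 $r2=5 $r3=9 $r4=12 $r5=5 $r6=0
PC=9  andi  $r6, $r6, 11     | $r0=0 $r1=14 $r2=5 $r3=9 $r4=12 $r5=5 $r6=0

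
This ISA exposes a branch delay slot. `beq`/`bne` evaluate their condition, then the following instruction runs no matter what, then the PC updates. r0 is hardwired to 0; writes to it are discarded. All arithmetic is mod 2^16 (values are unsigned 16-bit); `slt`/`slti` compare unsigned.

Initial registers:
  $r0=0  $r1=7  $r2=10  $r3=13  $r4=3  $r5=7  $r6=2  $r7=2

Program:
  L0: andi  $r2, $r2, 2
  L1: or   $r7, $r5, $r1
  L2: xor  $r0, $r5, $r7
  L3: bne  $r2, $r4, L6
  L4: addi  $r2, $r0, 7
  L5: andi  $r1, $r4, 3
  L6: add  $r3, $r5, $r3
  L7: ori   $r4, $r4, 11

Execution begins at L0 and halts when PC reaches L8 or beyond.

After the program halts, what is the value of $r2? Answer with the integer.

  step pc=0: andi  $r2, $r2, 2  regs=(0,7,2,13,3,7,2,2)
  step pc=1: or   $r7, $r5, $r1  regs=(0,7,2,13,3,7,2,7)
  step pc=2: xor  $r0, $r5, $r7  regs=(0,7,2,13,3,7,2,7)
  step pc=3: bne  $r2, $r4, L6  cond=T  regs=(0,7,2,13,3,7,2,7)
  step pc=4: addi  $r2, $r0, 7  regs=(0,7,7,13,3,7,2,7)
  step pc=6: add  $r3, $r5, $r3  regs=(0,7,7,20,3,7,2,7)
  step pc=7: ori   $r4, $r4, 11  regs=(0,7,7,20,11,7,2,7)

7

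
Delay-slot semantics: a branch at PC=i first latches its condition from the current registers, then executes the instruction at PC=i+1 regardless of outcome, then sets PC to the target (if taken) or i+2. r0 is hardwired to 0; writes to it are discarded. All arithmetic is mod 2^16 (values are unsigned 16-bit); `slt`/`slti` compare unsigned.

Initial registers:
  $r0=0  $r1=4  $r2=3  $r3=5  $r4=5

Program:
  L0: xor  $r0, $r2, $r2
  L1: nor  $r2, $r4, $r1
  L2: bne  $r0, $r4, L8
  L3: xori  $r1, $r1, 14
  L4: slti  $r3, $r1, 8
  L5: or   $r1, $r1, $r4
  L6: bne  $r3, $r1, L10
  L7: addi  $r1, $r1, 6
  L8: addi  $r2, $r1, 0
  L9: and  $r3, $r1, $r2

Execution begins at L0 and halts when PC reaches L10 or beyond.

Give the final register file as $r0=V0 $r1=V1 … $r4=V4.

$r0=0 $r1=10 $r2=10 $r3=10 $r4=5

[0] xor  $r0, $r2, $r2  →  {$r0:0, $r1:4, $r2:3, $r3:5, $r4:5}
[1] nor  $r2, $r4, $r1  →  {$r0:0, $r1:4, $r2:65530, $r3:5, $r4:5}
[2] bne  $r0, $r4, L8  →  {$r0:0, $r1:4, $r2:65530, $r3:5, $r4:5}  ⟨branch taken⟩
[3] xori  $r1, $r1, 14  →  {$r0:0, $r1:10, $r2:65530, $r3:5, $r4:5}
[8] addi  $r2, $r1, 0  →  {$r0:0, $r1:10, $r2:10, $r3:5, $r4:5}
[9] and  $r3, $r1, $r2  →  {$r0:0, $r1:10, $r2:10, $r3:10, $r4:5}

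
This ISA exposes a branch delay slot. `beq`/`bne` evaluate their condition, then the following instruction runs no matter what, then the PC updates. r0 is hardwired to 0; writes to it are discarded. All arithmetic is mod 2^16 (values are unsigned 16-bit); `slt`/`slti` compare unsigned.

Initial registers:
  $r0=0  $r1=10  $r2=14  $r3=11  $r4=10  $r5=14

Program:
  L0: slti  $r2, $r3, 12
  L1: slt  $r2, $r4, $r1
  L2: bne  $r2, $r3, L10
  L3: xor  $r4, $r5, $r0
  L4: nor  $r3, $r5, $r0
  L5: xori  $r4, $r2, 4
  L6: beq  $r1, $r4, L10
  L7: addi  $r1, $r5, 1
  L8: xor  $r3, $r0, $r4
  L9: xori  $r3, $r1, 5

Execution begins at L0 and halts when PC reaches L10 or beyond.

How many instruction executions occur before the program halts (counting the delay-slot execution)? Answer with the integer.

4

PC=0  slti  $r2, $r3, 12     | $r0=0 $r1=10 $r2=1 $r3=11 $r4=10 $r5=14
PC=1  slt  $r2, $r4, $r1     | $r0=0 $r1=10 $r2=0 $r3=11 $r4=10 $r5=14
PC=2  bne  $r2, $r3, L10     | $r0=0 $r1=10 $r2=0 $r3=11 $r4=10 $r5=14  [TAKEN]
PC=3  xor  $r4, $r5, $r0     | $r0=0 $r1=10 $r2=0 $r3=11 $r4=14 $r5=14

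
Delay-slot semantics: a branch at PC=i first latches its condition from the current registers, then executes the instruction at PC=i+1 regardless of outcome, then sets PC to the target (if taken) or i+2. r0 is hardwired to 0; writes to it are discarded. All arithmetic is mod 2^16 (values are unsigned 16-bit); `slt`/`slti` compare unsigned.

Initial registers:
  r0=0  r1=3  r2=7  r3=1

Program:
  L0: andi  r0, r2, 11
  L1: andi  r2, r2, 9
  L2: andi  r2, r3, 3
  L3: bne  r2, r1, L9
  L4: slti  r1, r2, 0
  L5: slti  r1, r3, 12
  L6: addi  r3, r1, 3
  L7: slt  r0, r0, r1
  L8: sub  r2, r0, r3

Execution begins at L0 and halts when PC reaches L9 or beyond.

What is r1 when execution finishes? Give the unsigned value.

0

#0 andi  r0, r2, 11 ; 0/3/7/1
#1 andi  r2, r2, 9 ; 0/3/1/1
#2 andi  r2, r3, 3 ; 0/3/1/1
#3 bne  r2, r1, L9 ; 0/3/1/1 ; →target
#4 slti  r1, r2, 0 ; 0/0/1/1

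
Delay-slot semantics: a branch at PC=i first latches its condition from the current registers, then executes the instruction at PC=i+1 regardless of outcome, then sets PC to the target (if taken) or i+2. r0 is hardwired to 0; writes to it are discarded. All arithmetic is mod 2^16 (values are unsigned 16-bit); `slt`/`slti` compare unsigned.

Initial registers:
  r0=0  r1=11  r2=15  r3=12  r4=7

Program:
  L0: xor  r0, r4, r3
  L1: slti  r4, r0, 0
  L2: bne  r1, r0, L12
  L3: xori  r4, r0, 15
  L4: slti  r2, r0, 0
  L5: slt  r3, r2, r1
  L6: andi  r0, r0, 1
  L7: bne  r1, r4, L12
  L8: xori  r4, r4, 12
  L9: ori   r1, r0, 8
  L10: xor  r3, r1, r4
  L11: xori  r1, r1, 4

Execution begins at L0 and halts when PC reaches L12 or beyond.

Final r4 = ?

15

PC=0  xor  r0, r4, r3        | r0=0 r1=11 r2=15 r3=12 r4=7
PC=1  slti  r4, r0, 0        | r0=0 r1=11 r2=15 r3=12 r4=0
PC=2  bne  r1, r0, L12       | r0=0 r1=11 r2=15 r3=12 r4=0  [TAKEN]
PC=3  xori  r4, r0, 15       | r0=0 r1=11 r2=15 r3=12 r4=15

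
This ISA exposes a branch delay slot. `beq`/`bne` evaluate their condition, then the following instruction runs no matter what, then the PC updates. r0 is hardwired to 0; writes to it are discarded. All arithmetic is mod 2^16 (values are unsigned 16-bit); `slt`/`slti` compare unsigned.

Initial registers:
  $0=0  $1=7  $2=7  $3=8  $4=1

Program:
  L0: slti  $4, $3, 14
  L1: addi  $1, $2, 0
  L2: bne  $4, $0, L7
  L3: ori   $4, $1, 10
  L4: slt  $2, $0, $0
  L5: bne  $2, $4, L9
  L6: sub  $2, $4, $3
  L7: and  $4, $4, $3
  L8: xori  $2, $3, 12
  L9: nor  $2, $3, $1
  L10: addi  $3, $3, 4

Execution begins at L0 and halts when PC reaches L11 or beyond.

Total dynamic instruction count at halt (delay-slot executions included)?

#0 slti  $4, $3, 14 ; 0/7/7/8/1
#1 addi  $1, $2, 0 ; 0/7/7/8/1
#2 bne  $4, $0, L7 ; 0/7/7/8/1 ; →target
#3 ori   $4, $1, 10 ; 0/7/7/8/15
#7 and  $4, $4, $3 ; 0/7/7/8/8
#8 xori  $2, $3, 12 ; 0/7/4/8/8
#9 nor  $2, $3, $1 ; 0/7/65520/8/8
#10 addi  $3, $3, 4 ; 0/7/65520/12/8

8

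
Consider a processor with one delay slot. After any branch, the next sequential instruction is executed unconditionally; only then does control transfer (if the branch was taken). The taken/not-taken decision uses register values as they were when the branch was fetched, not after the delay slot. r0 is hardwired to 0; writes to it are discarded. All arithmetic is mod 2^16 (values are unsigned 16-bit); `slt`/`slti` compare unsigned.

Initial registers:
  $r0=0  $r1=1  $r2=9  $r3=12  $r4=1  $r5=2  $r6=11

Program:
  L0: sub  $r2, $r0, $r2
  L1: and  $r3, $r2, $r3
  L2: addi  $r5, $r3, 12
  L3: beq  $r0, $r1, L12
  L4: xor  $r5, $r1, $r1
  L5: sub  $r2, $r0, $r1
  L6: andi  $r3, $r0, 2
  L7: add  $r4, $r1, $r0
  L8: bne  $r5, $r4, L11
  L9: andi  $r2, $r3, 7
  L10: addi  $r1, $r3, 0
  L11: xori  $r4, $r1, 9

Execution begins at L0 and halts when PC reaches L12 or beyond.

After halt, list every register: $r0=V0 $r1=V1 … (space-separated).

PC=0  sub  $r2, $r0, $r2     | $r0=0 $r1=1 $r2=65527 $r3=12 $r4=1 $r5=2 $r6=11
PC=1  and  $r3, $r2, $r3     | $r0=0 $r1=1 $r2=65527 $r3=4 $r4=1 $r5=2 $r6=11
PC=2  addi  $r5, $r3, 12     | $r0=0 $r1=1 $r2=65527 $r3=4 $r4=1 $r5=16 $r6=11
PC=3  beq  $r0, $r1, L12     | $r0=0 $r1=1 $r2=65527 $r3=4 $r4=1 $r5=16 $r6=11  [not taken]
PC=4  xor  $r5, $r1, $r1     | $r0=0 $r1=1 $r2=65527 $r3=4 $r4=1 $r5=0 $r6=11
PC=5  sub  $r2, $r0, $r1     | $r0=0 $r1=1 $r2=65535 $r3=4 $r4=1 $r5=0 $r6=11
PC=6  andi  $r3, $r0, 2      | $r0=0 $r1=1 $r2=65535 $r3=0 $r4=1 $r5=0 $r6=11
PC=7  add  $r4, $r1, $r0     | $r0=0 $r1=1 $r2=65535 $r3=0 $r4=1 $r5=0 $r6=11
PC=8  bne  $r5, $r4, L11     | $r0=0 $r1=1 $r2=65535 $r3=0 $r4=1 $r5=0 $r6=11  [TAKEN]
PC=9  andi  $r2, $r3, 7      | $r0=0 $r1=1 $r2=0 $r3=0 $r4=1 $r5=0 $r6=11
PC=11 xori  $r4, $r1, 9      | $r0=0 $r1=1 $r2=0 $r3=0 $r4=8 $r5=0 $r6=11

$r0=0 $r1=1 $r2=0 $r3=0 $r4=8 $r5=0 $r6=11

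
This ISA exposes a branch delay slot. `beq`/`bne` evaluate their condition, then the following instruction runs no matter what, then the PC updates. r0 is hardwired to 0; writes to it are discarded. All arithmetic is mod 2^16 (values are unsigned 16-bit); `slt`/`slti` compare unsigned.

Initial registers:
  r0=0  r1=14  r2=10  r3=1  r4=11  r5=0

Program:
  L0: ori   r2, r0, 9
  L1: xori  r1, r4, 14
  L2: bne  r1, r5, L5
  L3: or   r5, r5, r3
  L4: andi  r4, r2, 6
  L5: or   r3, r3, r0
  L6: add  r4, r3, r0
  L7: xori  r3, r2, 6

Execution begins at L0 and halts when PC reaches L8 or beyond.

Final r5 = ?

  step pc=0: ori   r2, r0, 9  regs=(0,14,9,1,11,0)
  step pc=1: xori  r1, r4, 14  regs=(0,5,9,1,11,0)
  step pc=2: bne  r1, r5, L5  cond=T  regs=(0,5,9,1,11,0)
  step pc=3: or   r5, r5, r3  regs=(0,5,9,1,11,1)
  step pc=5: or   r3, r3, r0  regs=(0,5,9,1,11,1)
  step pc=6: add  r4, r3, r0  regs=(0,5,9,1,1,1)
  step pc=7: xori  r3, r2, 6  regs=(0,5,9,15,1,1)

1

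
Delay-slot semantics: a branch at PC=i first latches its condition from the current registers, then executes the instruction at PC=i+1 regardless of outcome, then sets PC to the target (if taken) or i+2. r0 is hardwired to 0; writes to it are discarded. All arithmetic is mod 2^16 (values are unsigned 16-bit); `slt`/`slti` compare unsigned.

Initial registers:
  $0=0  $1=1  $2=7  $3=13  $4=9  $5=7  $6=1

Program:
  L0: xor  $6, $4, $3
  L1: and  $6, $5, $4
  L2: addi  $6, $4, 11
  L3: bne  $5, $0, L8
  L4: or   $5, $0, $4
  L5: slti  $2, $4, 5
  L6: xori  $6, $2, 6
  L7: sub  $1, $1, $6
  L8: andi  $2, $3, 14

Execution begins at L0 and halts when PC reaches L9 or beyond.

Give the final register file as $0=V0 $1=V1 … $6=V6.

$0=0 $1=1 $2=12 $3=13 $4=9 $5=9 $6=20

  step pc=0: xor  $6, $4, $3  regs=(0,1,7,13,9,7,4)
  step pc=1: and  $6, $5, $4  regs=(0,1,7,13,9,7,1)
  step pc=2: addi  $6, $4, 11  regs=(0,1,7,13,9,7,20)
  step pc=3: bne  $5, $0, L8  cond=T  regs=(0,1,7,13,9,7,20)
  step pc=4: or   $5, $0, $4  regs=(0,1,7,13,9,9,20)
  step pc=8: andi  $2, $3, 14  regs=(0,1,12,13,9,9,20)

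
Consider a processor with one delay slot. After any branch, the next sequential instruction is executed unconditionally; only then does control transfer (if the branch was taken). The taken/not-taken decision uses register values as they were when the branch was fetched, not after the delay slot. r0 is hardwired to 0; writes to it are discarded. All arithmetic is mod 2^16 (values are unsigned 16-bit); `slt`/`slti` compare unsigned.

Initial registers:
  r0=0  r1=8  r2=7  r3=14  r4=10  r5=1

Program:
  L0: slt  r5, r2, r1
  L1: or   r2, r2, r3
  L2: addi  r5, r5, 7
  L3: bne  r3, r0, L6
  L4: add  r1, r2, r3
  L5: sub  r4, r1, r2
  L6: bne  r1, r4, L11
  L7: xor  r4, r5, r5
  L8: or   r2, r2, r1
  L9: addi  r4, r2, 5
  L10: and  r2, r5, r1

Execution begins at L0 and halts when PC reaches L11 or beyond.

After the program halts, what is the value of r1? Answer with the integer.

  step pc=0: slt  r5, r2, r1  regs=(0,8,7,14,10,1)
  step pc=1: or   r2, r2, r3  regs=(0,8,15,14,10,1)
  step pc=2: addi  r5, r5, 7  regs=(0,8,15,14,10,8)
  step pc=3: bne  r3, r0, L6  cond=T  regs=(0,8,15,14,10,8)
  step pc=4: add  r1, r2, r3  regs=(0,29,15,14,10,8)
  step pc=6: bne  r1, r4, L11  cond=T  regs=(0,29,15,14,10,8)
  step pc=7: xor  r4, r5, r5  regs=(0,29,15,14,0,8)

29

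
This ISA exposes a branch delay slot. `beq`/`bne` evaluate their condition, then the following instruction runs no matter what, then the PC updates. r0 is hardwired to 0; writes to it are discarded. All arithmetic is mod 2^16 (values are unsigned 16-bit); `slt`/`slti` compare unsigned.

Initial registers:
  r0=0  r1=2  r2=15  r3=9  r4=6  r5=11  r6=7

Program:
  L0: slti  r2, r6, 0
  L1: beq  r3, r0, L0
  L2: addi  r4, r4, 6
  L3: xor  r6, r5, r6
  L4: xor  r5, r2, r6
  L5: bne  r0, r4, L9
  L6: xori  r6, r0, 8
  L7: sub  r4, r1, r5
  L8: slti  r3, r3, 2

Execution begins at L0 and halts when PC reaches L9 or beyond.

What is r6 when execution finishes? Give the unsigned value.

8

  step pc=0: slti  r2, r6, 0  regs=(0,2,0,9,6,11,7)
  step pc=1: beq  r3, r0, L0  cond=F  regs=(0,2,0,9,6,11,7)
  step pc=2: addi  r4, r4, 6  regs=(0,2,0,9,12,11,7)
  step pc=3: xor  r6, r5, r6  regs=(0,2,0,9,12,11,12)
  step pc=4: xor  r5, r2, r6  regs=(0,2,0,9,12,12,12)
  step pc=5: bne  r0, r4, L9  cond=T  regs=(0,2,0,9,12,12,12)
  step pc=6: xori  r6, r0, 8  regs=(0,2,0,9,12,12,8)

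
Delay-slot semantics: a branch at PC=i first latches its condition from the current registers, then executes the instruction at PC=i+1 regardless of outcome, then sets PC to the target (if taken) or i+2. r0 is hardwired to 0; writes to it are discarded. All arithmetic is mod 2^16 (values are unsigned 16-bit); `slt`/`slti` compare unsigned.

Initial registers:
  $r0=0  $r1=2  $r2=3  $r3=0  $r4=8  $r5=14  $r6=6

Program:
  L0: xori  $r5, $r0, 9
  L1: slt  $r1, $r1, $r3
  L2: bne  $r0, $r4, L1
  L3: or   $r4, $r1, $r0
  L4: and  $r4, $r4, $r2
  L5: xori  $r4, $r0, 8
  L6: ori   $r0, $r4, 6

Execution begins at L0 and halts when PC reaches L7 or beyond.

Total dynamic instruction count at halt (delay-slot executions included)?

10

[0] xori  $r5, $r0, 9  →  {$r0:0, $r1:2, $r2:3, $r3:0, $r4:8, $r5:9, $r6:6}
[1] slt  $r1, $r1, $r3  →  {$r0:0, $r1:0, $r2:3, $r3:0, $r4:8, $r5:9, $r6:6}
[2] bne  $r0, $r4, L1  →  {$r0:0, $r1:0, $r2:3, $r3:0, $r4:8, $r5:9, $r6:6}  ⟨branch taken⟩
[3] or   $r4, $r1, $r0  →  {$r0:0, $r1:0, $r2:3, $r3:0, $r4:0, $r5:9, $r6:6}
[1] slt  $r1, $r1, $r3  →  {$r0:0, $r1:0, $r2:3, $r3:0, $r4:0, $r5:9, $r6:6}
[2] bne  $r0, $r4, L1  →  {$r0:0, $r1:0, $r2:3, $r3:0, $r4:0, $r5:9, $r6:6}  ⟨branch fallthrough⟩
[3] or   $r4, $r1, $r0  →  {$r0:0, $r1:0, $r2:3, $r3:0, $r4:0, $r5:9, $r6:6}
[4] and  $r4, $r4, $r2  →  {$r0:0, $r1:0, $r2:3, $r3:0, $r4:0, $r5:9, $r6:6}
[5] xori  $r4, $r0, 8  →  {$r0:0, $r1:0, $r2:3, $r3:0, $r4:8, $r5:9, $r6:6}
[6] ori   $r0, $r4, 6  →  {$r0:0, $r1:0, $r2:3, $r3:0, $r4:8, $r5:9, $r6:6}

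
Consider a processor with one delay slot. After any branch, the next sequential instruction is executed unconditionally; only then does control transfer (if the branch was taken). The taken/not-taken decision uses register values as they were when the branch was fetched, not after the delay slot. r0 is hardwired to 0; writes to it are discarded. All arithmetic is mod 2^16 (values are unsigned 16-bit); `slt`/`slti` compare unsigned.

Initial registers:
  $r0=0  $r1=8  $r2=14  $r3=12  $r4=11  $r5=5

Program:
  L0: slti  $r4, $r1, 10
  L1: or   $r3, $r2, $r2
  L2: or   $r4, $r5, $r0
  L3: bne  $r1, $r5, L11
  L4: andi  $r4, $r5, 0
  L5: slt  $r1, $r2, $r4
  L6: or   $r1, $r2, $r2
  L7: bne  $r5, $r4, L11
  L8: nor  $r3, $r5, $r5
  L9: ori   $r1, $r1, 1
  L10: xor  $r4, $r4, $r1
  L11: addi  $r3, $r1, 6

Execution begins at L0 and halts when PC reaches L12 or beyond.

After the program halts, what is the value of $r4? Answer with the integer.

0

[0] slti  $r4, $r1, 10  →  {$r0:0, $r1:8, $r2:14, $r3:12, $r4:1, $r5:5}
[1] or   $r3, $r2, $r2  →  {$r0:0, $r1:8, $r2:14, $r3:14, $r4:1, $r5:5}
[2] or   $r4, $r5, $r0  →  {$r0:0, $r1:8, $r2:14, $r3:14, $r4:5, $r5:5}
[3] bne  $r1, $r5, L11  →  {$r0:0, $r1:8, $r2:14, $r3:14, $r4:5, $r5:5}  ⟨branch taken⟩
[4] andi  $r4, $r5, 0  →  {$r0:0, $r1:8, $r2:14, $r3:14, $r4:0, $r5:5}
[11] addi  $r3, $r1, 6  →  {$r0:0, $r1:8, $r2:14, $r3:14, $r4:0, $r5:5}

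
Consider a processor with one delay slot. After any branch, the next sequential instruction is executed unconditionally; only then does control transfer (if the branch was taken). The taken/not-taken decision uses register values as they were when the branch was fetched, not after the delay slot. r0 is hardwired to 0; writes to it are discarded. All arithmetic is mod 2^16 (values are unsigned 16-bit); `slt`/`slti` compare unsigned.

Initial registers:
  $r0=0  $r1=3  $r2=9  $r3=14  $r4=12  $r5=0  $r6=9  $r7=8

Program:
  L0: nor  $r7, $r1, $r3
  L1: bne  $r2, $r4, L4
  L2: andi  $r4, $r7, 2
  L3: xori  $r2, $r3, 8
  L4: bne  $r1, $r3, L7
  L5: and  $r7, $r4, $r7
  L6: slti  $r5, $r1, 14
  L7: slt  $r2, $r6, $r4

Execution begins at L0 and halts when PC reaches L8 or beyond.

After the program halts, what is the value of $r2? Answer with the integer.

0

PC=0  nor  $r7, $r1, $r3     | $r0=0 $r1=3 $r2=9 $r3=14 $r4=12 $r5=0 $r6=9 $r7=65520
PC=1  bne  $r2, $r4, L4      | $r0=0 $r1=3 $r2=9 $r3=14 $r4=12 $r5=0 $r6=9 $r7=65520  [TAKEN]
PC=2  andi  $r4, $r7, 2      | $r0=0 $r1=3 $r2=9 $r3=14 $r4=0 $r5=0 $r6=9 $r7=65520
PC=4  bne  $r1, $r3, L7      | $r0=0 $r1=3 $r2=9 $r3=14 $r4=0 $r5=0 $r6=9 $r7=65520  [TAKEN]
PC=5  and  $r7, $r4, $r7     | $r0=0 $r1=3 $r2=9 $r3=14 $r4=0 $r5=0 $r6=9 $r7=0
PC=7  slt  $r2, $r6, $r4     | $r0=0 $r1=3 $r2=0 $r3=14 $r4=0 $r5=0 $r6=9 $r7=0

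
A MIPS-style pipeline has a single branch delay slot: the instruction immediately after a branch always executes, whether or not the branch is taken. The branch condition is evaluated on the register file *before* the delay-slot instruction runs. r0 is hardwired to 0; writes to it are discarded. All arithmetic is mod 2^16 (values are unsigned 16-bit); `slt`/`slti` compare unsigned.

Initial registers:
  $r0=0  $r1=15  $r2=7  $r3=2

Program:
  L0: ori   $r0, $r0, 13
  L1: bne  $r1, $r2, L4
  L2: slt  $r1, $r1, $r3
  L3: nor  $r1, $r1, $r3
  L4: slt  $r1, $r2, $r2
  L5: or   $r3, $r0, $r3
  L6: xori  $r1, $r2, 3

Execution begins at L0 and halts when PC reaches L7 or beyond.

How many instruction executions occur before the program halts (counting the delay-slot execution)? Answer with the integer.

#0 ori   $r0, $r0, 13 ; 0/15/7/2
#1 bne  $r1, $r2, L4 ; 0/15/7/2 ; →target
#2 slt  $r1, $r1, $r3 ; 0/0/7/2
#4 slt  $r1, $r2, $r2 ; 0/0/7/2
#5 or   $r3, $r0, $r3 ; 0/0/7/2
#6 xori  $r1, $r2, 3 ; 0/4/7/2

6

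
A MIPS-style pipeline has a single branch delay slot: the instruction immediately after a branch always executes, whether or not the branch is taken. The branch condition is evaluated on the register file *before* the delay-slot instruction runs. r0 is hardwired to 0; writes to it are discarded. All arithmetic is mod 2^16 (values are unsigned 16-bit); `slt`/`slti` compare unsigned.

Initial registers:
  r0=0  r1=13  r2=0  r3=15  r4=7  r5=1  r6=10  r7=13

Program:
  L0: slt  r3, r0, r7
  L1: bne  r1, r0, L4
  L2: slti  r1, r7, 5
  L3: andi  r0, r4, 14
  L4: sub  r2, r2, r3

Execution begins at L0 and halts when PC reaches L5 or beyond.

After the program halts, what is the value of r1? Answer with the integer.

[0] slt  r3, r0, r7  →  {r0:0, r1:13, r2:0, r3:1, r4:7, r5:1, r6:10, r7:13}
[1] bne  r1, r0, L4  →  {r0:0, r1:13, r2:0, r3:1, r4:7, r5:1, r6:10, r7:13}  ⟨branch taken⟩
[2] slti  r1, r7, 5  →  {r0:0, r1:0, r2:0, r3:1, r4:7, r5:1, r6:10, r7:13}
[4] sub  r2, r2, r3  →  {r0:0, r1:0, r2:65535, r3:1, r4:7, r5:1, r6:10, r7:13}

0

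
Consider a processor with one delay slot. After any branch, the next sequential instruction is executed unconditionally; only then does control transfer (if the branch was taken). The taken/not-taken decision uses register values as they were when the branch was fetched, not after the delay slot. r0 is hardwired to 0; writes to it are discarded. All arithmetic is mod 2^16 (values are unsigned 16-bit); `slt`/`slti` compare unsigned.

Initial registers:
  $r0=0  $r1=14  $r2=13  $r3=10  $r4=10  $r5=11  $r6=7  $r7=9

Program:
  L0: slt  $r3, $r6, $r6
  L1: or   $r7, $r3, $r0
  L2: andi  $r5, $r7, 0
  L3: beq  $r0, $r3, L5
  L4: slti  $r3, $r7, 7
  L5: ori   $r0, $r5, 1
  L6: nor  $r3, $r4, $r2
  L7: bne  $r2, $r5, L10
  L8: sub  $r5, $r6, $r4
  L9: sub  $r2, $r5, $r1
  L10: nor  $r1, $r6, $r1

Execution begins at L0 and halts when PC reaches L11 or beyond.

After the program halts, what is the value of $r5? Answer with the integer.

  step pc=0: slt  $r3, $r6, $r6  regs=(0,14,13,0,10,11,7,9)
  step pc=1: or   $r7, $r3, $r0  regs=(0,14,13,0,10,11,7,0)
  step pc=2: andi  $r5, $r7, 0  regs=(0,14,13,0,10,0,7,0)
  step pc=3: beq  $r0, $r3, L5  cond=T  regs=(0,14,13,0,10,0,7,0)
  step pc=4: slti  $r3, $r7, 7  regs=(0,14,13,1,10,0,7,0)
  step pc=5: ori   $r0, $r5, 1  regs=(0,14,13,1,10,0,7,0)
  step pc=6: nor  $r3, $r4, $r2  regs=(0,14,13,65520,10,0,7,0)
  step pc=7: bne  $r2, $r5, L10  cond=T  regs=(0,14,13,65520,10,0,7,0)
  step pc=8: sub  $r5, $r6, $r4  regs=(0,14,13,65520,10,65533,7,0)
  step pc=10: nor  $r1, $r6, $r1  regs=(0,65520,13,65520,10,65533,7,0)

65533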